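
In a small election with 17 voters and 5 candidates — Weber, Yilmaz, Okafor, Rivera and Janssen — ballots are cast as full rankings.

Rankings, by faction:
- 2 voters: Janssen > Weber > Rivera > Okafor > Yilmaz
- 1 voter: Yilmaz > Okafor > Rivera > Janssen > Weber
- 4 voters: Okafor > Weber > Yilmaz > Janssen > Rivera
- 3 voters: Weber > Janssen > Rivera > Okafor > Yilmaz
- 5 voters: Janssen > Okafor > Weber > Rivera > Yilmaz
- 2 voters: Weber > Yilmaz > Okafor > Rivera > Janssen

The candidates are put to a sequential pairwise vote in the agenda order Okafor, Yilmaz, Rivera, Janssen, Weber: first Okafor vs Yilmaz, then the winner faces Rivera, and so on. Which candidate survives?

Round 1: Okafor vs Yilmaz — 14–3, Okafor advances.
Round 2: Okafor vs Rivera — 12–5, Okafor advances.
Round 3: Okafor vs Janssen — 7–10, Janssen advances.
Round 4: Janssen vs Weber — 8–9, Weber advances.
Weber survives the agenda.

Weber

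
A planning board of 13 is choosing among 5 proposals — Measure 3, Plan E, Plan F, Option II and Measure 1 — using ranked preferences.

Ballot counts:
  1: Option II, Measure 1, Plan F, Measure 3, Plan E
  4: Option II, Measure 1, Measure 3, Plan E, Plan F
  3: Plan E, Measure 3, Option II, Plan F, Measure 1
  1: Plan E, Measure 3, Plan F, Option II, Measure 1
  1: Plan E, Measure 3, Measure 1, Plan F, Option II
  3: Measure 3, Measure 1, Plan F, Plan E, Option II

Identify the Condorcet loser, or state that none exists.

Plan F

Head-to-head results (13 council members):
Measure 3 vs Plan E: Measure 3, 8–5.
Measure 3 vs Plan F: Measure 3 wins 12–1.
Measure 3 vs Option II: Measure 3 preferred on 3+1+1+3 = 8 ballots; Measure 3 wins 8–5.
Measure 3 vs Measure 1: Measure 3, 8–5.
Plan E vs Plan F: 4+3+1+1 = 9 for Plan E, 4 for Plan F — Plan E by 9–4.
Plan E–Option II: Plan E 8–5.
Plan E–Measure 1: Measure 1 8–5.
Plan F vs Option II: 1+1+3 = 5 for Plan F, 8 for Option II — Option II by 8–5.
Plan F vs Measure 1: 3+1 = 4 for Plan F, 9 for Measure 1 — Measure 1 by 9–4.
Option II vs Measure 1: Option II wins 9–4.
Plan F loses to every other option — it is the Condorcet loser.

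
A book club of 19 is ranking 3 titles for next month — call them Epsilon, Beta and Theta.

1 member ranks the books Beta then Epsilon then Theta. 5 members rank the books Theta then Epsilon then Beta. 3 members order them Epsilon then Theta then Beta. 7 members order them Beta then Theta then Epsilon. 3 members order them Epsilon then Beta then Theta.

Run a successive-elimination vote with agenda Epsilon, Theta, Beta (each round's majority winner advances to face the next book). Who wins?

Beta

Round 1: Epsilon vs Theta — 7–12, Theta advances.
Round 2: Theta vs Beta — 8–11, Beta advances.
The agenda winner is Beta.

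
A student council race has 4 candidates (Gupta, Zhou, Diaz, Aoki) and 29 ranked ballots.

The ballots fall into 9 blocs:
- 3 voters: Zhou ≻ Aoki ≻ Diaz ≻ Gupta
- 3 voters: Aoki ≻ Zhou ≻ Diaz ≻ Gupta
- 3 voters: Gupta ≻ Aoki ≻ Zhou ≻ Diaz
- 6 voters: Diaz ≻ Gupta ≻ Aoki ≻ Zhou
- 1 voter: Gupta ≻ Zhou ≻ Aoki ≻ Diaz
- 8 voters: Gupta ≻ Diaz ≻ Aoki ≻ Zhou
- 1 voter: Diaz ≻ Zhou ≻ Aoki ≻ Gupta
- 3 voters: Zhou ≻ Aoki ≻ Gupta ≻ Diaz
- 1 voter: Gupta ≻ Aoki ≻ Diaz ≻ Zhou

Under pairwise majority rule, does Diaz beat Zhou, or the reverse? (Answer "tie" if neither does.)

Diaz

Ballots ranking Diaz above Zhou: 6 + 8 + 1 + 1 = 16.
Ballots ranking Zhou above Diaz: 29 − 16 = 13.
Diaz wins the head-to-head 16–13.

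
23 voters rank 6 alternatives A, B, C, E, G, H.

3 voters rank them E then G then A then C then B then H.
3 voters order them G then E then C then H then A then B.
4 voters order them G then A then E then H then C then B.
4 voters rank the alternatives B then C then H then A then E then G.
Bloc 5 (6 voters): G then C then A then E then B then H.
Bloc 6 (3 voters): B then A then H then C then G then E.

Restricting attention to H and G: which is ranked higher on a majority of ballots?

G

Ballots ranking H above G: 4 + 3 = 7.
Ballots ranking G above H: 23 − 7 = 16.
G wins the head-to-head 16–7.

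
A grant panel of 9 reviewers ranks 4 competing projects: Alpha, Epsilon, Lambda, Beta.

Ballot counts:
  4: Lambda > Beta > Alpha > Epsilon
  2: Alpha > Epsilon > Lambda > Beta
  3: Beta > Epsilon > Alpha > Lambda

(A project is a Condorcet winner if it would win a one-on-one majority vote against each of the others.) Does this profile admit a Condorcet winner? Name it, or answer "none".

none

Head-to-head results (9 reviewers):
Alpha vs Epsilon: Alpha, 6–3.
Alpha–Lambda: Alpha 5–4.
Alpha–Beta: Beta 7–2.
Epsilon vs Lambda: Epsilon, 5–4.
Epsilon vs Beta: Beta, 7–2.
Lambda–Beta: Lambda 6–3.
Each project drops at least one matchup (Alpha loses to Beta; Epsilon loses to Alpha; Lambda loses to Alpha; Beta loses to Lambda); the cycle Alpha → Lambda → Beta → Alpha rules out a Condorcet winner.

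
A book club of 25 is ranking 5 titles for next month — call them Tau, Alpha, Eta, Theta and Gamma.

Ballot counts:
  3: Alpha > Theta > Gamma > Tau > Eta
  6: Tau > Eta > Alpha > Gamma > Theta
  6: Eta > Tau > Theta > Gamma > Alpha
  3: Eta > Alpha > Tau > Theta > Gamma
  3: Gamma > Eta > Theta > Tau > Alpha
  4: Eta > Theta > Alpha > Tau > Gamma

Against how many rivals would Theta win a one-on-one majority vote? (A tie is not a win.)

2

Theta against each rival (25 members):
Theta vs Tau: Tau, 15–10.
Theta vs Alpha: 13 to 12, Theta.
Theta vs Eta: Theta preferred on 3 ballots; Eta wins 22–3.
Theta vs Gamma: 3+6+3+4 = 16 for Theta, 9 for Gamma — Theta by 16–9.
Theta beats Alpha, Gamma; loses to Tau, Eta — 2 pairwise wins.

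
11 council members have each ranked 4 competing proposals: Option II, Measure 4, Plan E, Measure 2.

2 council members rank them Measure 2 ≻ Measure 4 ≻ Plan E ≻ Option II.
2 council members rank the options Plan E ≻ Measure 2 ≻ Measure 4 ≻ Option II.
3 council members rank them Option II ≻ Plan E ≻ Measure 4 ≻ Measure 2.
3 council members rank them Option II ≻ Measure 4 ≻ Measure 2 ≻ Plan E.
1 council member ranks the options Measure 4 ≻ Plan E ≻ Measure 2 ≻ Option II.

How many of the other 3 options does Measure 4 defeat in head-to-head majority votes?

2

Measure 4 against each rival (11 council members):
Measure 4 vs Option II: Measure 4 preferred on 2+2+1 = 5 ballots; Option II wins 6–5.
Measure 4 vs Plan E: 6 to 5, Measure 4.
Measure 4 vs Measure 2: Measure 4 wins 7–4.
Measure 4 beats Plan E, Measure 2; loses to Option II — 2 pairwise wins.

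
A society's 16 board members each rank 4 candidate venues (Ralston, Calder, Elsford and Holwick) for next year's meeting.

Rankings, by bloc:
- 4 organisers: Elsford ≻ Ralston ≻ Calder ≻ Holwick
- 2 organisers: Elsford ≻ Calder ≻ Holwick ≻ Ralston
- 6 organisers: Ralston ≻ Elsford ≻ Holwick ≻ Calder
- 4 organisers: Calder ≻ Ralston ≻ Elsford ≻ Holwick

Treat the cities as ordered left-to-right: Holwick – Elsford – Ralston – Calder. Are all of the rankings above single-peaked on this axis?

Axis positions: Holwick=1, Elsford=2, Ralston=3, Calder=4.
Bloc 1 (peak Elsford at position 2): ranking walks positions 2-3-4-1, expanding outward from the peak — single-peaked.
Bloc 2: ranking walks positions 2-4-1-3; Calder is ranked above Ralston even though Ralston lies between Calder and the peak Elsford on the axis — preferences dip and rise again. Not single-peaked.
Bloc 3 (peak Ralston at position 3): ranking walks positions 3-2-1-4, expanding outward from the peak — single-peaked.
Bloc 4 (peak Calder at position 4): ranking walks positions 4-3-2-1, expanding outward from the peak — single-peaked.
Bloc 2 violates single-peakedness, so the profile is not single-peaked on this axis.

no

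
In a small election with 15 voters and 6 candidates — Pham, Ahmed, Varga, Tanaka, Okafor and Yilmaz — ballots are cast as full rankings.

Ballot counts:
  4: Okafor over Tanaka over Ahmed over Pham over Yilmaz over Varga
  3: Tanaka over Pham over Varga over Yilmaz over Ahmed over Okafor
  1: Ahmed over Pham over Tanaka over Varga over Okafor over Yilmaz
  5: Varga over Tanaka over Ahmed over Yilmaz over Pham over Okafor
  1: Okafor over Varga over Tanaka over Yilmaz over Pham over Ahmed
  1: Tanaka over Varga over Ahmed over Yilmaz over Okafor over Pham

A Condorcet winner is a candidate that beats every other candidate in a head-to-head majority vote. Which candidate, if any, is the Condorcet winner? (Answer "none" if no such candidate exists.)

Check each pair by majority over 15 ballots:
Pham–Ahmed: Ahmed 11–4.
Pham vs Varga: Pham, 8–7.
Pham vs Tanaka: Tanaka, 14–1.
Pham vs Okafor: Pham wins 9–6.
Pham–Yilmaz: Pham 8–7.
Ahmed–Varga: Varga 10–5.
Ahmed vs Tanaka: Tanaka, 14–1.
Ahmed vs Okafor: Ahmed, 10–5.
Ahmed vs Yilmaz: Ahmed, 11–4.
Varga–Tanaka: Tanaka 9–6.
Varga vs Okafor: Varga, 10–5.
Varga–Yilmaz: Varga 11–4.
Tanaka–Okafor: Tanaka 10–5.
Tanaka vs Yilmaz: Tanaka, 15–0.
Okafor–Yilmaz: Yilmaz 9–6.
Tanaka beats each of Pham, Ahmed, Varga, Okafor, Yilmaz — Tanaka is the Condorcet winner.

Tanaka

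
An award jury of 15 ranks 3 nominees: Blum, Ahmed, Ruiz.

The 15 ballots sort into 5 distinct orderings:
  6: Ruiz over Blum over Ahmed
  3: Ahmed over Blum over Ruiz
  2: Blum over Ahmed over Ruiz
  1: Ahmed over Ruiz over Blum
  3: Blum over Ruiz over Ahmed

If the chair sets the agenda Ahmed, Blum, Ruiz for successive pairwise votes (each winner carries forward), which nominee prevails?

Blum

Round 1: Ahmed vs Blum — 4–11, Blum advances.
Round 2: Blum vs Ruiz — 8–7, Blum advances.
The agenda winner is Blum.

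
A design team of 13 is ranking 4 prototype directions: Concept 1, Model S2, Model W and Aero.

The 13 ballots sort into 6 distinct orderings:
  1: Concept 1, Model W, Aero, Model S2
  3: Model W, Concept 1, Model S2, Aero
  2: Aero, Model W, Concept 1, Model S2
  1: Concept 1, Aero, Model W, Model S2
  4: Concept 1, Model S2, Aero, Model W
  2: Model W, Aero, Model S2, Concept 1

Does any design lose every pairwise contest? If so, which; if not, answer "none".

none

Head-to-head results (13 engineers):
Concept 1 vs Model S2: 11 to 2, Concept 1.
Concept 1–Model W: Model W 7–6.
Concept 1 vs Aero: Concept 1, 9–4.
Model S2 vs Model W: Model S2 preferred on 4 ballots; Model W wins 9–4.
Model S2 vs Aero: 7 to 6, Model S2.
Model W vs Aero: Aero wins 7–6.
Each design has at least one pairwise win (Concept 1 beats Model S2; Model S2 beats Aero; Model W beats Concept 1; Aero beats Model W) — no Condorcet loser.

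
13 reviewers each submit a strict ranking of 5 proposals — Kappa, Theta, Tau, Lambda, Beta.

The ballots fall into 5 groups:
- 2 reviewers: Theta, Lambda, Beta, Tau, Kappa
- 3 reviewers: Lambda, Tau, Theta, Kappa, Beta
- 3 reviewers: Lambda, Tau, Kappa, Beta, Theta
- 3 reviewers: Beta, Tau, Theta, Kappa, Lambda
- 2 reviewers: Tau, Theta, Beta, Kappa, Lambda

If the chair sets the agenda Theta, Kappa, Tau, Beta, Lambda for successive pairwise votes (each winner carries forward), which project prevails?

Lambda

Round 1: Theta vs Kappa — 10–3, Theta advances.
Round 2: Theta vs Tau — 2–11, Tau advances.
Round 3: Tau vs Beta — 8–5, Tau advances.
Round 4: Tau vs Lambda — 5–8, Lambda advances.
The agenda winner is Lambda.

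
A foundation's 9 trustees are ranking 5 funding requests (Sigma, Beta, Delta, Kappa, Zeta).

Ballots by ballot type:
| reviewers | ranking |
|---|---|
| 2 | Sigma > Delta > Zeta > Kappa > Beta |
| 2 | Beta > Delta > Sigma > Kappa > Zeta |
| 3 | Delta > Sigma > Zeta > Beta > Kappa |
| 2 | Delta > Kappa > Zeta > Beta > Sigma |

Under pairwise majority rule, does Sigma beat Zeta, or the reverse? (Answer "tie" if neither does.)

Ballots ranking Sigma above Zeta: 2 + 2 + 3 = 7.
Ballots ranking Zeta above Sigma: 9 − 7 = 2.
Sigma wins the head-to-head 7–2.

Sigma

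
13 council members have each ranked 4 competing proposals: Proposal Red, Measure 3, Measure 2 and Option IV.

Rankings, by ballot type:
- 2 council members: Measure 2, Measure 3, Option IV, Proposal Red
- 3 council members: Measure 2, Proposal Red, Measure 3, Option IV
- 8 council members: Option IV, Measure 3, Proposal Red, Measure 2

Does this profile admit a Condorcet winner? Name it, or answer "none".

Option IV

Head-to-head results (13 council members):
Proposal Red vs Measure 3: Proposal Red is ranked higher on 3 ballots, Measure 3 on 10. Measure 3 wins 10–3.
Proposal Red vs Measure 2: Proposal Red, 8–5.
Proposal Red vs Option IV: Proposal Red is ranked higher on 3 ballots, Option IV on 10. Option IV wins 10–3.
Measure 3–Measure 2: Measure 3 8–5.
Measure 3–Option IV: Option IV 8–5.
Measure 2 vs Option IV: 5 to 8, Option IV.
Option IV defeats every rival head-to-head and is the Condorcet winner.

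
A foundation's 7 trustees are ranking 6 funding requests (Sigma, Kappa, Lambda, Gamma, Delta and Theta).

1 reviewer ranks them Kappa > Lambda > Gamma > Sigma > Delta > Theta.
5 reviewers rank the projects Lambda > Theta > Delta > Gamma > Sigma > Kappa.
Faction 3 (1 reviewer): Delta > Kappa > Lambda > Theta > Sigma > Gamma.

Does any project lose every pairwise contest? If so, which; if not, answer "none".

Head-to-head results (7 reviewers):
Sigma vs Kappa: Sigma is ranked higher on 5 ballots, Kappa on 2. Sigma wins 5–2.
Sigma vs Lambda: 0 to 7, Lambda.
Sigma vs Gamma: Gamma, 6–1.
Sigma vs Delta: 1 to 6, Delta.
Sigma vs Theta: Sigma is ranked higher on 1 ballot, Theta on 6. Theta wins 6–1.
Kappa vs Lambda: Lambda, 5–2.
Kappa vs Gamma: Gamma wins 5–2.
Kappa–Delta: Delta 6–1.
Kappa vs Theta: Kappa is ranked higher on 1+1 = 2 ballots, Theta on 5. Theta wins 5–2.
Lambda vs Gamma: 1+5+1 = 7 for Lambda, 0 for Gamma — Lambda by 7–0.
Lambda–Delta: Lambda 6–1.
Lambda vs Theta: Lambda wins 7–0.
Gamma–Delta: Delta 6–1.
Gamma vs Theta: 1 for Gamma, 6 for Theta — Theta by 6–1.
Delta vs Theta: Delta preferred on 1+1 = 2 ballots; Theta wins 5–2.
Kappa is beaten in every head-to-head and is the Condorcet loser.

Kappa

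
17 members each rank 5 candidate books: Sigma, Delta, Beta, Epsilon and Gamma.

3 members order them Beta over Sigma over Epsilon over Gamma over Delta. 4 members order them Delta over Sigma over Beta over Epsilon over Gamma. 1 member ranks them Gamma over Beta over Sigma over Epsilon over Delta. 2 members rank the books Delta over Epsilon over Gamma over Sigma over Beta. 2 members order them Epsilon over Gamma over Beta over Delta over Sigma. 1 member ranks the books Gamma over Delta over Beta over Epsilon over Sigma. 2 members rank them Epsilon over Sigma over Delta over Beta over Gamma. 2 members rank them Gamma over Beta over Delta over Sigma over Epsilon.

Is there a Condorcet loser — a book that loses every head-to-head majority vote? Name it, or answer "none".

none

Head-to-head results (17 members):
Sigma vs Delta: Delta, 11–6.
Sigma vs Beta: Sigma is ranked higher on 4+2+2 = 8 ballots, Beta on 9. Beta wins 9–8.
Sigma vs Epsilon: Sigma wins 10–7.
Sigma vs Gamma: 3+4+2 = 9 for Sigma, 8 for Gamma — Sigma by 9–8.
Delta vs Beta: Delta is ranked higher on 4+2+1+2 = 9 ballots, Beta on 8. Delta wins 9–8.
Delta vs Epsilon: Delta is ranked higher on 4+2+1+2 = 9 ballots, Epsilon on 8. Delta wins 9–8.
Delta vs Gamma: 8 to 9, Gamma.
Beta–Epsilon: Beta 11–6.
Beta vs Gamma: Beta wins 9–8.
Epsilon vs Gamma: Epsilon wins 13–4.
No book is winless: Sigma beats Epsilon; Delta beats Sigma; Beta beats Sigma; Epsilon beats Gamma; Gamma beats Delta. There is no Condorcet loser.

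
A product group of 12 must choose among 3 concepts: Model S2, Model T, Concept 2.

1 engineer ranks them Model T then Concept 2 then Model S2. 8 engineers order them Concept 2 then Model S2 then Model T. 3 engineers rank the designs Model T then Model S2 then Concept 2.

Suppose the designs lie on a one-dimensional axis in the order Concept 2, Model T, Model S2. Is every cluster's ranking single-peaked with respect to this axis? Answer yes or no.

no

Axis positions: Concept 2=1, Model T=2, Model S2=3.
Cluster 1 (peak Model T at position 2): ranking walks positions 2-1-3, expanding outward from the peak — single-peaked.
Cluster 2: ranking walks positions 1-3-2; Model S2 is ranked above Model T even though Model T lies between Model S2 and the peak Concept 2 on the axis — preferences dip and rise again. Not single-peaked.
Cluster 3 (peak Model T at position 2): ranking walks positions 2-3-1, expanding outward from the peak — single-peaked.
Cluster 2 violates single-peakedness, so the profile is not single-peaked on this axis.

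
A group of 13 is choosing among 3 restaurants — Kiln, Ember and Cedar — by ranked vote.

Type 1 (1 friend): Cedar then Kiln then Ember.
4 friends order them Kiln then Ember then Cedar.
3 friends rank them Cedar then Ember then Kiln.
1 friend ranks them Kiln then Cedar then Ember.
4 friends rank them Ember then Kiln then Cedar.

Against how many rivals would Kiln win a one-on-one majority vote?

Kiln against each rival (13 friends):
Kiln vs Ember: Kiln preferred on 1+4+1 = 6 ballots; Ember wins 7–6.
Kiln–Cedar: Kiln 9–4.
Kiln beats Cedar; loses to Ember — 1 pairwise win.

1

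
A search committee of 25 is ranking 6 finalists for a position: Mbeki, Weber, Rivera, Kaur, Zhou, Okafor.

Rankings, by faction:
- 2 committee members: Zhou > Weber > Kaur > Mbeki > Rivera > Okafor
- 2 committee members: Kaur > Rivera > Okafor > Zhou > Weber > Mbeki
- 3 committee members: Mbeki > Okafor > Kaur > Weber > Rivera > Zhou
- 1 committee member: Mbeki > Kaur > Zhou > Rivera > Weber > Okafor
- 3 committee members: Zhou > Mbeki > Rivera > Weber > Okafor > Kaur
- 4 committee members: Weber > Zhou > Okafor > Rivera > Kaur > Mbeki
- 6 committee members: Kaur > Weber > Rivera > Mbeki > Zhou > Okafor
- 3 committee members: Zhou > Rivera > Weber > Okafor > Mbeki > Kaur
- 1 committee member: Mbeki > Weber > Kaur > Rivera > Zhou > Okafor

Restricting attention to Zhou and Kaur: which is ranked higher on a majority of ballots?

Kaur

Ballots ranking Zhou above Kaur: 2 + 3 + 4 + 3 = 12.
Ballots ranking Kaur above Zhou: 25 − 12 = 13.
Kaur wins the head-to-head 13–12.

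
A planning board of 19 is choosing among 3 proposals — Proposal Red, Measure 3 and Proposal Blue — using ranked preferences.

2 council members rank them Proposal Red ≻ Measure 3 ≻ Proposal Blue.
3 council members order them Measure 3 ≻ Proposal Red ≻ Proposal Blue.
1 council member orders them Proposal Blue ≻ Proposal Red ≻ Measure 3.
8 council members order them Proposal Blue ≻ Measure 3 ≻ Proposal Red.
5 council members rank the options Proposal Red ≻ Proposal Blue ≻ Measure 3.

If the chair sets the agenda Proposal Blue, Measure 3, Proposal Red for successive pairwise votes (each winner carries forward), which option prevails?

Round 1: Proposal Blue vs Measure 3 — 14–5, Proposal Blue advances.
Round 2: Proposal Blue vs Proposal Red — 9–10, Proposal Red advances.
Proposal Red survives the agenda.

Proposal Red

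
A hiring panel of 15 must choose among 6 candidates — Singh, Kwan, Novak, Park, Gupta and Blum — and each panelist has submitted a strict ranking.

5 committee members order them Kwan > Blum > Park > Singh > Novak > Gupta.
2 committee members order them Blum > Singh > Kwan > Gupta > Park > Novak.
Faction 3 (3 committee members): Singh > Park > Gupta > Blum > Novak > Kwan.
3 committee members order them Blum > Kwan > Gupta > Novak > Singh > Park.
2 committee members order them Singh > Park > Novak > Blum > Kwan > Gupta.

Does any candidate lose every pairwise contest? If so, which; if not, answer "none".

Novak

Head-to-head results (15 committee members):
Singh vs Kwan: 7 to 8, Kwan.
Singh vs Novak: Singh, 12–3.
Singh vs Park: Singh is ranked higher on 2+3+3+2 = 10 ballots, Park on 5. Singh wins 10–5.
Singh vs Gupta: Singh wins 12–3.
Singh vs Blum: 3+2 = 5 for Singh, 10 for Blum — Blum by 10–5.
Kwan vs Novak: Kwan preferred on 5+2+3 = 10 ballots; Kwan wins 10–5.
Kwan vs Park: Kwan preferred on 5+2+3 = 10 ballots; Kwan wins 10–5.
Kwan vs Gupta: 5+2+3+2 = 12 for Kwan, 3 for Gupta — Kwan by 12–3.
Kwan vs Blum: Kwan is ranked higher on 5 ballots, Blum on 10. Blum wins 10–5.
Novak–Park: Park 12–3.
Novak vs Gupta: Gupta, 8–7.
Novak vs Blum: Novak preferred on 2 ballots; Blum wins 13–2.
Park vs Gupta: Park, 10–5.
Park vs Blum: Blum wins 10–5.
Gupta vs Blum: Blum, 12–3.
Novak is beaten in every head-to-head and is the Condorcet loser.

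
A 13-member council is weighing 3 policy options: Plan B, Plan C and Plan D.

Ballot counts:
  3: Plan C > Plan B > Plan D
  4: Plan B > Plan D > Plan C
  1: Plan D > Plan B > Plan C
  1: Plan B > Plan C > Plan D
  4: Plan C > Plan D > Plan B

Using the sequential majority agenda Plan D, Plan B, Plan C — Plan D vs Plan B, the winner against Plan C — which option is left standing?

Round 1: Plan D vs Plan B — 5–8, Plan B advances.
Round 2: Plan B vs Plan C — 6–7, Plan C advances.
The agenda winner is Plan C.

Plan C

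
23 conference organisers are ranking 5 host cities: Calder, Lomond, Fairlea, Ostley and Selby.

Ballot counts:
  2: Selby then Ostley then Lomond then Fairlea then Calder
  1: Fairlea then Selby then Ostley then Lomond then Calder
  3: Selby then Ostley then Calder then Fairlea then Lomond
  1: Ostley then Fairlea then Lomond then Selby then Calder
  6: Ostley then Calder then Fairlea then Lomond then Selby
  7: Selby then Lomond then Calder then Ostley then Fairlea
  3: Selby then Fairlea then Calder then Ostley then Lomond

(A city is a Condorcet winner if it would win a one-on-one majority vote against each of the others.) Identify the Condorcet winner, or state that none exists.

Selby

Check each pair by majority over 23 ballots:
Calder vs Lomond: Calder, 12–11.
Calder vs Fairlea: Calder wins 16–7.
Calder vs Ostley: Ostley, 13–10.
Calder vs Selby: Selby, 17–6.
Lomond–Fairlea: Fairlea 14–9.
Lomond vs Ostley: Ostley wins 16–7.
Lomond vs Selby: Selby, 16–7.
Fairlea vs Ostley: Ostley, 19–4.
Fairlea vs Selby: Selby wins 15–8.
Ostley vs Selby: Selby, 16–7.
Only Selby has no losses; Selby is the Condorcet winner.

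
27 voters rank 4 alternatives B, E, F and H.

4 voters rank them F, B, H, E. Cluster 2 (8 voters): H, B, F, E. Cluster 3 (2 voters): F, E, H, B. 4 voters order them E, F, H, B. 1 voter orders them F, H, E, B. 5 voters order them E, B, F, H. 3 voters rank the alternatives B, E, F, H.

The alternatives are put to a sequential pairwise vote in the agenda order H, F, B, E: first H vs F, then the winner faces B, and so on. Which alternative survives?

Round 1: H vs F — 8–19, F advances.
Round 2: F vs B — 11–16, B advances.
Round 3: B vs E — 15–12, B advances.
The agenda winner is B.

B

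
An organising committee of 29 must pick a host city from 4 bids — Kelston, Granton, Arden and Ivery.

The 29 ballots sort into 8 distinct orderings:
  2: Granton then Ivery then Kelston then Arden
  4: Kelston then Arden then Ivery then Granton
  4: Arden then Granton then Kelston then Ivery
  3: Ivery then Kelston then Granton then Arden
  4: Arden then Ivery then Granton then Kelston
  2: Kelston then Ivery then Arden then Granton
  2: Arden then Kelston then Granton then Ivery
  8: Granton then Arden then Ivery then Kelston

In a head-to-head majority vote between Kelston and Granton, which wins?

Ballots ranking Kelston above Granton: 4 + 3 + 2 + 2 = 11.
Ballots ranking Granton above Kelston: 29 − 11 = 18.
Granton wins the head-to-head 18–11.

Granton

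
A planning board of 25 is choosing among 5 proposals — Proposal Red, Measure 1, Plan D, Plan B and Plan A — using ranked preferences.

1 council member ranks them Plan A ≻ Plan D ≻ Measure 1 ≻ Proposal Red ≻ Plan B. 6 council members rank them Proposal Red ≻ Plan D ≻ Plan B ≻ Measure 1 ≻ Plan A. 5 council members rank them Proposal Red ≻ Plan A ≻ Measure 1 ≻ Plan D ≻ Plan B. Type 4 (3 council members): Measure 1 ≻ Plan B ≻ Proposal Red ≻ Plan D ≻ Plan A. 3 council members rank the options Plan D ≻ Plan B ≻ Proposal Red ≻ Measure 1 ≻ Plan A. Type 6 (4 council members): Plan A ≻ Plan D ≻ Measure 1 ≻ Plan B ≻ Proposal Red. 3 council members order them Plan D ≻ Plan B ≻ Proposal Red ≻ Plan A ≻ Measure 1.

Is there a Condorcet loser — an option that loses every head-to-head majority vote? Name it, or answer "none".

none

Head-to-head results (25 council members):
Proposal Red vs Measure 1: Proposal Red, 17–8.
Proposal Red vs Plan D: Proposal Red is ranked higher on 6+5+3 = 14 ballots, Plan D on 11. Proposal Red wins 14–11.
Proposal Red vs Plan B: Plan B, 13–12.
Proposal Red vs Plan A: 20 to 5, Proposal Red.
Measure 1 vs Plan D: 5+3 = 8 for Measure 1, 17 for Plan D — Plan D by 17–8.
Measure 1 vs Plan B: Measure 1 preferred on 1+5+3+4 = 13 ballots; Measure 1 wins 13–12.
Measure 1 vs Plan A: Plan A, 13–12.
Plan D vs Plan B: 1+6+5+3+4+3 = 22 for Plan D, 3 for Plan B — Plan D by 22–3.
Plan D vs Plan A: Plan D wins 15–10.
Plan B vs Plan A: Plan B wins 15–10.
Every option wins at least one matchup (Proposal Red beats Measure 1; Measure 1 beats Plan B; Plan D beats Measure 1; Plan B beats Proposal Red; Plan A beats Measure 1), so there is no Condorcet loser.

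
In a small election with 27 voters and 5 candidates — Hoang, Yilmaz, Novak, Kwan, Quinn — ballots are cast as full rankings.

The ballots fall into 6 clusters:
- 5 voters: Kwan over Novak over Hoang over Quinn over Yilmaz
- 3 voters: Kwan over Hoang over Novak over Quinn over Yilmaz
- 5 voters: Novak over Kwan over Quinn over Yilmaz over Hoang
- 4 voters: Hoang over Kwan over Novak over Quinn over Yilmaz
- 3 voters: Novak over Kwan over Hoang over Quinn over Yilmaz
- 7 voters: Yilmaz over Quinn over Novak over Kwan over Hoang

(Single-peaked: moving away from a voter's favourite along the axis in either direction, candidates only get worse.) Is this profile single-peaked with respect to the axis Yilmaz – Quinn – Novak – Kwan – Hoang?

yes

Axis positions: Yilmaz=1, Quinn=2, Novak=3, Kwan=4, Hoang=5.
Cluster 1 (peak Kwan at position 4): ranking walks positions 4-3-5-2-1, expanding outward from the peak — single-peaked.
Cluster 2 (peak Kwan at position 4): ranking walks positions 4-5-3-2-1, expanding outward from the peak — single-peaked.
Cluster 3 (peak Novak at position 3): ranking walks positions 3-4-2-1-5, expanding outward from the peak — single-peaked.
Cluster 4 (peak Hoang at position 5): ranking walks positions 5-4-3-2-1, expanding outward from the peak — single-peaked.
Cluster 5 (peak Novak at position 3): ranking walks positions 3-4-5-2-1, expanding outward from the peak — single-peaked.
Cluster 6 (peak Yilmaz at position 1): ranking walks positions 1-2-3-4-5, expanding outward from the peak — single-peaked.
Every ranking is single-peaked on this axis.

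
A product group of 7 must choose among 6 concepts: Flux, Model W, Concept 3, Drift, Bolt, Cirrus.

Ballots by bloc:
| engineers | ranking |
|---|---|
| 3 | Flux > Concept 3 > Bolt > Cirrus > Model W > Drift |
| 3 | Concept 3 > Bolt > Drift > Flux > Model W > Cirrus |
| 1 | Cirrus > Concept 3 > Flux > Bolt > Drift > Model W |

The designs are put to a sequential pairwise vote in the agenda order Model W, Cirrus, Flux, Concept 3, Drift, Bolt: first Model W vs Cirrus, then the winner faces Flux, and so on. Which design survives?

Round 1: Model W vs Cirrus — 3–4, Cirrus advances.
Round 2: Cirrus vs Flux — 1–6, Flux advances.
Round 3: Flux vs Concept 3 — 3–4, Concept 3 advances.
Round 4: Concept 3 vs Drift — 7–0, Concept 3 advances.
Round 5: Concept 3 vs Bolt — 7–0, Concept 3 advances.
The agenda winner is Concept 3.

Concept 3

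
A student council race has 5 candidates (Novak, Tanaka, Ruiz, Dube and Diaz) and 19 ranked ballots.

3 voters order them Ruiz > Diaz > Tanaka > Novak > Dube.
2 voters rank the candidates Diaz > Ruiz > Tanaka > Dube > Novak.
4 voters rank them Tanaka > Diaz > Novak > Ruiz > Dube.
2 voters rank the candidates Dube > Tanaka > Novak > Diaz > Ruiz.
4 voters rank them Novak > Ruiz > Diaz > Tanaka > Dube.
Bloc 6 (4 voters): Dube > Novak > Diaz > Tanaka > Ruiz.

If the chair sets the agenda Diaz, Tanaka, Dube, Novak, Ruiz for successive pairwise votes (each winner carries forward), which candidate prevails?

Round 1: Diaz vs Tanaka — 13–6, Diaz advances.
Round 2: Diaz vs Dube — 13–6, Diaz advances.
Round 3: Diaz vs Novak — 9–10, Novak advances.
Round 4: Novak vs Ruiz — 14–5, Novak advances.
The agenda winner is Novak.

Novak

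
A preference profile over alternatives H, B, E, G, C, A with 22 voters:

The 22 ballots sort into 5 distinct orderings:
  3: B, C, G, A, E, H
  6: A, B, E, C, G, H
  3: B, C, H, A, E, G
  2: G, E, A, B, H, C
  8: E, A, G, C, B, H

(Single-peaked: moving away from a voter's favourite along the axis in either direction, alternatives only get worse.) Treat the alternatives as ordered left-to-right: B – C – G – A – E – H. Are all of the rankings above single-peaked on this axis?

no

Axis positions: B=1, C=2, G=3, A=4, E=5, H=6.
Type 1 (peak B at position 1): ranking walks positions 1-2-3-4-5-6, expanding outward from the peak — single-peaked.
Type 2: ranking walks positions 4-1-5-2-3-6; B is ranked above G even though G lies between B and the peak A on the axis — preferences dip and rise again. Not single-peaked.
Type 3: ranking walks positions 1-2-6-4-5-3; H is ranked above G even though G lies between H and the peak B on the axis — preferences dip and rise again. Not single-peaked.
Type 4: ranking walks positions 3-5-4-1-6-2; E is ranked above A even though A lies between E and the peak G on the axis — preferences dip and rise again. Not single-peaked.
Type 5 (peak E at position 5): ranking walks positions 5-4-3-2-1-6, expanding outward from the peak — single-peaked.
Type 2 violates single-peakedness, so the profile is not single-peaked on this axis.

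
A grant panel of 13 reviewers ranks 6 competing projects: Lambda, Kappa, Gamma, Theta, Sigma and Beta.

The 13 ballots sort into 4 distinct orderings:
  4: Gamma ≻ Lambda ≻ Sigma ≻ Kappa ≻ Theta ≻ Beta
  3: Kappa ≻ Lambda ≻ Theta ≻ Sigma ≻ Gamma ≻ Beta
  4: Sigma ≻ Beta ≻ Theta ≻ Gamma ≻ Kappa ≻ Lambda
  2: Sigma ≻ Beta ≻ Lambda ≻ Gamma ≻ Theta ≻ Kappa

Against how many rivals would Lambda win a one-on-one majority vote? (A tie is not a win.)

3

Lambda against each rival (13 reviewers):
Lambda vs Kappa: 6 to 7, Kappa.
Lambda vs Gamma: 3+2 = 5 for Lambda, 8 for Gamma — Gamma by 8–5.
Lambda–Theta: Lambda 9–4.
Lambda vs Sigma: Lambda, 7–6.
Lambda vs Beta: Lambda preferred on 4+3 = 7 ballots; Lambda wins 7–6.
Lambda beats Theta, Sigma, Beta; loses to Kappa, Gamma — 3 pairwise wins.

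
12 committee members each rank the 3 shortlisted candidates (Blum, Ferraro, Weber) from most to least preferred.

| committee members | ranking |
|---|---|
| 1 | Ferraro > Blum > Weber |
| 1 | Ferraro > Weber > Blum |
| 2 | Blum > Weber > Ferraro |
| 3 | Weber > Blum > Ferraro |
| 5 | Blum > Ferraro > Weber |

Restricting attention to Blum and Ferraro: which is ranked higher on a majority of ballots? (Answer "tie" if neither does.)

Blum

Ballots ranking Blum above Ferraro: 2 + 3 + 5 = 10.
Ballots ranking Ferraro above Blum: 12 − 10 = 2.
Blum wins the head-to-head 10–2.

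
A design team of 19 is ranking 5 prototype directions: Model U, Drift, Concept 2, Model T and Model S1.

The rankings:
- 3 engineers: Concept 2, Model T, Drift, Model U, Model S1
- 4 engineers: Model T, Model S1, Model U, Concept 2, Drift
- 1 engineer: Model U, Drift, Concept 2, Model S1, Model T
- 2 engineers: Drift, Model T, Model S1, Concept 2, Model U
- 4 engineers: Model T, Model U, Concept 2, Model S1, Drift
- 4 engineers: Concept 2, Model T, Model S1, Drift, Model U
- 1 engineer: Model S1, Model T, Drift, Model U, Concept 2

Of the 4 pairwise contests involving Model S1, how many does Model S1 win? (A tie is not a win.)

Model S1 against each rival (19 engineers):
Model S1 vs Model U: Model S1, 11–8.
Model S1 vs Drift: Model S1 wins 13–6.
Model S1 vs Concept 2: Concept 2 wins 12–7.
Model S1 vs Model T: Model T wins 17–2.
Model S1 beats Model U, Drift; loses to Concept 2, Model T — 2 pairwise wins.

2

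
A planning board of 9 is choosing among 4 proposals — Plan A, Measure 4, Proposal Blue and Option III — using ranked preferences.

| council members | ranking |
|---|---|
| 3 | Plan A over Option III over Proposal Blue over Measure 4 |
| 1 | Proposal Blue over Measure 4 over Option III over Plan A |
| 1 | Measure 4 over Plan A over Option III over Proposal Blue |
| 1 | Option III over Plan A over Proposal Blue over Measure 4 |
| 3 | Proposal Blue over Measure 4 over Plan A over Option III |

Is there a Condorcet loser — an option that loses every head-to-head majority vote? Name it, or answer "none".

none

Head-to-head results (9 council members):
Plan A vs Measure 4: Measure 4, 5–4.
Plan A vs Proposal Blue: Plan A preferred on 3+1+1 = 5 ballots; Plan A wins 5–4.
Plan A vs Option III: Plan A wins 7–2.
Measure 4 vs Proposal Blue: Proposal Blue wins 8–1.
Measure 4 vs Option III: Measure 4, 5–4.
Proposal Blue vs Option III: Proposal Blue is ranked higher on 1+3 = 4 ballots, Option III on 5. Option III wins 5–4.
Each option has at least one pairwise win (Plan A beats Proposal Blue; Measure 4 beats Plan A; Proposal Blue beats Measure 4; Option III beats Proposal Blue) — no Condorcet loser.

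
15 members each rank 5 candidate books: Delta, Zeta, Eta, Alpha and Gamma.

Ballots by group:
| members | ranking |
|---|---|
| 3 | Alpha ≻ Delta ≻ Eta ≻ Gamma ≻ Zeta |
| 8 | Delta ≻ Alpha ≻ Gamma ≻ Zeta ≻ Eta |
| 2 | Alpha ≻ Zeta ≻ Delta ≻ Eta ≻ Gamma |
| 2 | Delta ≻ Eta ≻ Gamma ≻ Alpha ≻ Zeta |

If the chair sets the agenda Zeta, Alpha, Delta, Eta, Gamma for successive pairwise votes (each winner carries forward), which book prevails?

Delta

Round 1: Zeta vs Alpha — 0–15, Alpha advances.
Round 2: Alpha vs Delta — 5–10, Delta advances.
Round 3: Delta vs Eta — 15–0, Delta advances.
Round 4: Delta vs Gamma — 15–0, Delta advances.
The agenda winner is Delta.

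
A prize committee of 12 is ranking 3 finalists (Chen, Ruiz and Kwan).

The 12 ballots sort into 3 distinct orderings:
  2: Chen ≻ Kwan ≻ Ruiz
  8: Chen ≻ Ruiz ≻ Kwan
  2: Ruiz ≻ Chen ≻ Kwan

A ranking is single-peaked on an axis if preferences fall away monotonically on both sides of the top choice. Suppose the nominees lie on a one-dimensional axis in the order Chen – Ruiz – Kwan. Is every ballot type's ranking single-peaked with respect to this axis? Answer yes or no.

Axis positions: Chen=1, Ruiz=2, Kwan=3.
Ballot type 1: ranking walks positions 1-3-2; Kwan is ranked above Ruiz even though Ruiz lies between Kwan and the peak Chen on the axis — preferences dip and rise again. Not single-peaked.
Ballot type 2 (peak Chen at position 1): ranking walks positions 1-2-3, expanding outward from the peak — single-peaked.
Ballot type 3 (peak Ruiz at position 2): ranking walks positions 2-1-3, expanding outward from the peak — single-peaked.
Ballot type 1 violates single-peakedness, so the profile is not single-peaked on this axis.

no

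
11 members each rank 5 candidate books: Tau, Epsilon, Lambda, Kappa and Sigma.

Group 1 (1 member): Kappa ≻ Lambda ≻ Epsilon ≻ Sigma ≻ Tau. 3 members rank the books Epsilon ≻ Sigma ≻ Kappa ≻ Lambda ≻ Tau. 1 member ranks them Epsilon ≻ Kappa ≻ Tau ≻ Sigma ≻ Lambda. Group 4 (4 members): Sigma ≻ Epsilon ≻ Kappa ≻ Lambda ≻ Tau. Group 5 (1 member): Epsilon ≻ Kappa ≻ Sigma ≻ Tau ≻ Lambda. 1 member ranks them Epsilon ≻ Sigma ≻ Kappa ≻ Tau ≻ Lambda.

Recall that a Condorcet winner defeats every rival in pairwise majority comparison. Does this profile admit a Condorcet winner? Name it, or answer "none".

Pairwise majorities:
Tau–Epsilon: Epsilon 11–0.
Tau–Lambda: Lambda 8–3.
Tau vs Kappa: Tau is ranked higher on 0 ballots, Kappa on 11. Kappa wins 11–0.
Tau vs Sigma: Sigma, 10–1.
Epsilon vs Lambda: Epsilon, 10–1.
Epsilon vs Kappa: Epsilon wins 10–1.
Epsilon vs Sigma: 1+3+1+1+1 = 7 for Epsilon, 4 for Sigma — Epsilon by 7–4.
Lambda vs Kappa: Kappa, 11–0.
Lambda vs Sigma: Lambda is ranked higher on 1 ballot, Sigma on 10. Sigma wins 10–1.
Kappa vs Sigma: Sigma wins 8–3.
Only Epsilon has no losses; Epsilon is the Condorcet winner.

Epsilon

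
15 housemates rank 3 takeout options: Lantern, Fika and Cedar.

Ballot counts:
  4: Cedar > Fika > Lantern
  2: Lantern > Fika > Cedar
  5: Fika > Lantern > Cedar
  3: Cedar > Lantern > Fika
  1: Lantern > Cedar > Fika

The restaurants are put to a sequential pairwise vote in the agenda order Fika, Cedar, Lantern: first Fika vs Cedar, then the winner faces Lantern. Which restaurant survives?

Lantern

Round 1: Fika vs Cedar — 7–8, Cedar advances.
Round 2: Cedar vs Lantern — 7–8, Lantern advances.
The agenda winner is Lantern.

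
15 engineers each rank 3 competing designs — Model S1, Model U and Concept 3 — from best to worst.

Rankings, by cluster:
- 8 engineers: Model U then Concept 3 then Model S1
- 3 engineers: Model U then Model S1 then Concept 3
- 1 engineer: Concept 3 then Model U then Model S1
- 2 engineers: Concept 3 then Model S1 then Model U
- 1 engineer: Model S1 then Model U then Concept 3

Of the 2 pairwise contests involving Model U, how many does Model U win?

2

Model U against each rival (15 engineers):
Model U vs Model S1: Model U wins 12–3.
Model U–Concept 3: Model U 12–3.
Model U beats Model S1, Concept 3 — 2 pairwise wins.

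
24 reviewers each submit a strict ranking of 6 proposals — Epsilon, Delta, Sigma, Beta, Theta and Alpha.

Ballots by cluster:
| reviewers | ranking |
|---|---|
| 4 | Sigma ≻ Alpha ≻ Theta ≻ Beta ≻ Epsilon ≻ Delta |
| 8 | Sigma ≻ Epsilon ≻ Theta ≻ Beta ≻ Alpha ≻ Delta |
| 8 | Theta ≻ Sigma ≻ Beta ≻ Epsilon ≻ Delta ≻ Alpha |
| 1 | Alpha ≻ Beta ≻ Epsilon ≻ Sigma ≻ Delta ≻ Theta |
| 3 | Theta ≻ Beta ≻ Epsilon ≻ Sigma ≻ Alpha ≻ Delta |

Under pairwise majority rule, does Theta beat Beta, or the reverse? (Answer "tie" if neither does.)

Theta

Ballots ranking Theta above Beta: 4 + 8 + 8 + 3 = 23.
Ballots ranking Beta above Theta: 24 − 23 = 1.
Theta wins the head-to-head 23–1.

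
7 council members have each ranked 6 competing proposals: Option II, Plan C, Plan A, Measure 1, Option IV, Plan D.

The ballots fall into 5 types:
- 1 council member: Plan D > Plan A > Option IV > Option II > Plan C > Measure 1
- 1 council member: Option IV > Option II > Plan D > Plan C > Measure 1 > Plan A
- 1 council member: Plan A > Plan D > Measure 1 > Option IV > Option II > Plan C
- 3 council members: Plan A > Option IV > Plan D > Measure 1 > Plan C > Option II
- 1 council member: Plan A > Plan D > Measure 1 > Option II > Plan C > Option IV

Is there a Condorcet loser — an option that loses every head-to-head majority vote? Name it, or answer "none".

Head-to-head results (7 council members):
Option II vs Plan C: 1+1+1+1 = 4 for Option II, 3 for Plan C — Option II by 4–3.
Option II vs Plan A: Plan A, 6–1.
Option II vs Measure 1: Measure 1 wins 5–2.
Option II vs Option IV: 1 for Option II, 6 for Option IV — Option IV by 6–1.
Option II vs Plan D: 1 for Option II, 6 for Plan D — Plan D by 6–1.
Plan C vs Plan A: 1 to 6, Plan A.
Plan C vs Measure 1: Measure 1 wins 5–2.
Plan C vs Option IV: 1 for Plan C, 6 for Option IV — Option IV by 6–1.
Plan C vs Plan D: Plan D wins 7–0.
Plan A vs Measure 1: Plan A, 6–1.
Plan A vs Option IV: Plan A wins 6–1.
Plan A vs Plan D: Plan A, 5–2.
Measure 1–Option IV: Option IV 5–2.
Measure 1 vs Plan D: 0 for Measure 1, 7 for Plan D — Plan D by 7–0.
Option IV–Plan D: Option IV 4–3.
Only Plan C has no wins; Plan C is the Condorcet loser.

Plan C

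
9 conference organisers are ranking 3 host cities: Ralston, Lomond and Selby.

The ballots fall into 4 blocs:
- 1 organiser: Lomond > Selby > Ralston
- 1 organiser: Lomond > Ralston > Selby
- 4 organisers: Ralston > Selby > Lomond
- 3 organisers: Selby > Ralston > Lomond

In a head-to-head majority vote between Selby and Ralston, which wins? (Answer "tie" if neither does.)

Ballots ranking Selby above Ralston: 1 + 3 = 4.
Ballots ranking Ralston above Selby: 9 − 4 = 5.
Ralston wins the head-to-head 5–4.

Ralston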